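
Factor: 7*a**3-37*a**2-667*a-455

By the rational root theorem, a = -7 is a root, so (a+7) divides it; the quotient is 7*a**2-86*a-65.
The remaining quadratic factors as (7*a+5)(a-13).

(7*a+5)*(a+7)*(a-13)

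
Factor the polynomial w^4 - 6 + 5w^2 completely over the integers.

Substitute u = w^2 to get a quadratic in u, then factor.
w^2 + 6 is irreducible over ℤ (always positive, so no real roots).
w^2 - 1 is a difference of squares.

(w + 1)(w - 1)(w^2 + 6)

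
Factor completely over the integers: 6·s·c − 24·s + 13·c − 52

(6·s + 13)·(c − 4)

Group as (6·s·c − 24·s) + (13·c − 52) = 6·s·(c − 4) + 13·(c − 4).
Both groups share the factor (c − 4).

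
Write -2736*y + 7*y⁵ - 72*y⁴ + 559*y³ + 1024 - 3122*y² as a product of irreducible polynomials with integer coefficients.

(7*y - 2)*(y + 1)*(y - 8)*(y² - 3*y + 64)

Testing divisors of the constant over divisors of the leading coefficient, y = 8 is a root, so (y - 8) divides it; the quotient is 7*y⁴ - 16*y³ + 431*y² + 326*y - 128.
Then y = -1 is a root, so (y + 1) divides it; the quotient is 7*y³ - 23*y² + 454*y - 128.
Next, y = 2/7 is a root, so (7*y - 2) is a factor; dividing leaves y² - 3*y + 64.
The quadratic y² - 3*y + 64 has discriminant -247 < 0 and is irreducible over ℤ.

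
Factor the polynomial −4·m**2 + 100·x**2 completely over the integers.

4·(5·x − m)·(5·x + m)

Factor out 4, leaving 25·x**2 − m**2, which is a difference of two squares.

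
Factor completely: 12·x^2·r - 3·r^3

Every term has a factor of 3·r. Then 4·x^2 - r^2 = (2·x)² − (r)².

3·r·(2·x - r)·(2·x + r)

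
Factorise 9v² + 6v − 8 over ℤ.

Need a pair with product 9·(−8) = −72 and sum 6: that's −6 and 12.
Split the middle term: 9v² − 6v + 12v − 8 = 3v(3v − 2) + 4(3v − 2).

(3v + 4)(3v − 2)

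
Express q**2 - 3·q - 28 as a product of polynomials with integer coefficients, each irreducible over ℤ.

Two integers with product -28 and sum -3 are -7 and 4.

(q + 4)·(q - 7)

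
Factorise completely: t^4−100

Substitute u = t^2 to get a quadratic in u, then factor.
t^2+10 is irreducible over ℤ (always positive, so no real roots).
t^2−10 is irreducible over ℤ (10 is not a perfect square).

(t^2+10)*(t^2−10)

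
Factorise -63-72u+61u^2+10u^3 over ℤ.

(2u-3)(5u+3)(u+7)

Among the possible rational roots, u = -7 is a root, so (u+7) divides it; the quotient is 10u^2-9u-9.
The remaining quadratic factors as (2u-3)(5u+3).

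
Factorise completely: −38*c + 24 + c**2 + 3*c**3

Among the possible rational roots, c = −4 is a root, so (c + 4) divides it; the quotient is 3*c**2 − 11*c + 6.
The remaining quadratic factors as (c − 3)(3*c − 2).

(3*c − 2)*(c + 4)*(c − 3)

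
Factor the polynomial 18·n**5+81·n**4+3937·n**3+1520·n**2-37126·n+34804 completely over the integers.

Testing divisors of the constant over divisors of the leading coefficient, n = -11/3 is a root, giving the factor (3·n+11) and quotient 6·n**4+5·n**3+1294·n**2-4238·n+3164.
Next, n = 2 is a root, so (n-2) is a factor; dividing leaves 6·n**3+17·n**2+1328·n-1582.
Continuing, n = 7/6 is a root, giving the factor (6·n-7) and quotient n**2+4·n+226.
The quadratic n**2+4·n+226 has discriminant -888 < 0 and is irreducible over ℤ.

(3·n+11)·(6·n-7)·(n-2)·(n**2+4·n+226)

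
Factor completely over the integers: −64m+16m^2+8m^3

Pull out the common factor 8m, then factor the remaining trinomial.

8m(m+4)(m−2)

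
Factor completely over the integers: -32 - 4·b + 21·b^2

Need a pair with product 21·(-32) = -672 and sum -4: that's 24 and -28.
Split the middle term: 21·b^2 + 24·b - 28·b - 32 = 3·b·(7·b + 8) - 4·(7·b + 8).

(3·b - 4)·(7·b + 8)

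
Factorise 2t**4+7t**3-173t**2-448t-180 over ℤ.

(2t+1)(t+10)(t+2)(t-9)

Trying the rational-root candidates, t = 9 is a root, so (t-9) divides it; the quotient is 2t**3+25t**2+52t+20.
Next, t = -2 is a root, giving the factor (t+2) and quotient 2t**2+21t+10.
The remaining quadratic factors as (t+10)(2t+1).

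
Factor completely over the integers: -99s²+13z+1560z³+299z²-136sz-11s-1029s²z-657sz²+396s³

(11s-13z)(12s+15z+1)(3s-8z-1)

Group: 12s(33s²-127sz-11s+104z²+13z) + (15z+1)(33s²-127sz-11s+104z²+13z); both groups contain (33s²-127sz-11s+104z²+13z), so (12s+15z+1) is a factor with cofactor 33s²-127sz-11s+104z²+13z.
The cofactor groups again: 33s²-127sz-11s+104z²+13z = 11s(3s-8z-1) - 13z(3s-8z-1); both groups contain (3s-8z-1), giving (11s-13z)(3s-8z-1).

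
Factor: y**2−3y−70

(y+7)(y−10)

Two integers with product −70 and sum −3 are 7 and −10.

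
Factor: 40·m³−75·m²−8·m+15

(8·m−15)·(5·m²−1)

Group as (40·m³−8·m) + (−75·m²+15) = 8·m·(5·m²−1) − 15·(5·m²−1).
Both groups share the factor (5·m²−1).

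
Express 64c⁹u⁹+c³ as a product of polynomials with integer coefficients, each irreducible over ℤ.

Pull out the common factor c³, leaving 64c⁶u⁹+1.
Recognize a sum of cubes with the parts 1 and 4c²u³.

c³(4c²u³+1)(16c⁴u⁶−4c²u³+1)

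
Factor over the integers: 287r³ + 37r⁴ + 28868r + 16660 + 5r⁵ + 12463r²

Trying the rational-root candidates, r = -14 is a root, so (r + 14) is a factor; dividing leaves 5r⁴ - 33r³ + 749r² + 1977r + 1190.
Then r = -7/5 is a root, giving the factor (5r + 7) and quotient r³ - 8r² + 161r + 170.
Next, r = -1 is a root, so (r + 1) divides it; the quotient is r² - 9r + 170.
The quadratic r² - 9r + 170 has discriminant -599 < 0 and is irreducible over ℤ.

(5r + 7)(r + 1)(r + 14)(r² - 9r + 170)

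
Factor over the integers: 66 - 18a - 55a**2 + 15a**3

Group as (15a**3 - 18a) + (-55a**2 + 66) = 3a(5a**2 - 6) - 11(5a**2 - 6).
Both groups share the factor (5a**2 - 6).

(3a - 11)(5a**2 - 6)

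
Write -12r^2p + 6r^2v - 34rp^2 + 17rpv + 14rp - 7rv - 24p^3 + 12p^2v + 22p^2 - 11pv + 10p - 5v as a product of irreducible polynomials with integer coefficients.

-(2p - v)(2r + 3p + 1)(3r + 4p - 5)

Group: 2r(-6rp + 3rv - 8p^2 + 4pv + 10p - 5v) + (3p + 1)(-6rp + 3rv - 8p^2 + 4pv + 10p - 5v); both groups contain (-6rp + 3rv - 8p^2 + 4pv + 10p - 5v), so (2r + 3p + 1) is a factor with cofactor -6rp + 3rv - 8p^2 + 4pv + 10p - 5v.
The cofactor groups again: -6rp + 3rv - 8p^2 + 4pv + 10p - 5v = -2p(3r + 4p - 5) + v(3r + 4p - 5); both groups contain (3r + 4p - 5), giving -(2p - v)(3r + 4p - 5).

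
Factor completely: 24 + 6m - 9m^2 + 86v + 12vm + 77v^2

(11v - 3m + 6)(7v + 3m + 4)

Group: 7v(11v - 3m + 6) + (3m + 4)(11v - 3m + 6); both groups contain (11v - 3m + 6).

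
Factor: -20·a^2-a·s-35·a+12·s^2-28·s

Group: -4·a·(5·a+4·s) + (3·s-7)·(5·a+4·s); both groups contain (5·a+4·s).

-(4·a-3·s+7)·(5·a+4·s)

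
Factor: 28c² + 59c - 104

(4c + 13)(7c - 8)

Need a pair with product 28·(-104) = -2912 and sum 59: that's -32 and 91.
Split the middle term: 28c² - 32c + 91c - 104 = 4c(7c - 8) + 13(7c - 8).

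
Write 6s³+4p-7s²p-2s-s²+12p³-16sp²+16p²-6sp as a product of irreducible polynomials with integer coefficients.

(3s-2p-2)(s-2p)(2s+3p+1)

Group: s(6s²+5sp-s-6p²-8p-2) - 2p(6s²+5sp-s-6p²-8p-2); both groups contain (6s²+5sp-s-6p²-8p-2), so (s-2p) is a factor with cofactor 6s²+5sp-s-6p²-8p-2.
The cofactor groups again: 6s²+5sp-s-6p²-8p-2 = 2s(3s-2p-2) + (3p+1)(3s-2p-2); both groups contain (3s-2p-2), giving (2s+3p+1)(3s-2p-2).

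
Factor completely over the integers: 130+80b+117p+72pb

(8b+13)(9p+10)

Group as (72pb+117p) + (80b+130) = 9p(8b+13) + 10(8b+13).
Both groups share the factor (8b+13).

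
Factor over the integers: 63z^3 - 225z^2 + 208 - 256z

By the rational root theorem, z = -4/3 is a root, so (3z + 4) divides it; the quotient is 21z^2 - 103z + 52.
The remaining quadratic factors as (3z - 13)(7z - 4).

(3z + 4)(3z - 13)(7z - 4)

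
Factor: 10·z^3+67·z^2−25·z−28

Among the possible rational roots, z = −1/2 is a root, so (2·z+1) is a factor; dividing leaves 5·z^2+31·z−28.
The remaining quadratic factors as (z+7)(5·z−4).

(2·z+1)·(5·z−4)·(z+7)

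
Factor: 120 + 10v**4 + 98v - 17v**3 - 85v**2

Among the possible rational roots, v = 2 is a root, giving the factor (v - 2) and quotient 10v**3 + 3v**2 - 79v - 60.
Then v = 3 is a root, so (v - 3) is a factor; dividing leaves 10v**2 + 33v + 20.
The remaining quadratic factors as (5v + 4)(2v + 5).

(2v + 5)(5v + 4)(v - 2)(v - 3)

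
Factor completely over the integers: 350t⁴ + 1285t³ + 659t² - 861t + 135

(2t + 5)(5t + 9)(5t - 1)(7t - 3)

By the rational root theorem, t = -5/2 is a root, so (2t + 5) divides it; the quotient is 175t³ + 205t² - 183t + 27.
Then t = -9/5 is a root, so (5t + 9) is a factor; dividing leaves 35t² - 22t + 3.
The remaining quadratic factors as (7t - 3)(5t - 1).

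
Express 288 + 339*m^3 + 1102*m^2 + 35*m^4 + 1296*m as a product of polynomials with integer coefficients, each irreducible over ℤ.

(5*m + 12)*(7*m + 2)*(m + 3)*(m + 4)

Among the possible rational roots, m = -4 is a root, giving the factor (m + 4) and quotient 35*m^3 + 199*m^2 + 306*m + 72.
Then m = -12/5 is a root, so (5*m + 12) divides it; the quotient is 7*m^2 + 23*m + 6.
The remaining quadratic factors as (m + 3)(7*m + 2).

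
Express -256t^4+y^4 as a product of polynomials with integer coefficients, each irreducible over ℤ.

Write as (y^2)² − (16t^2)², then factor y^2-16t^2 once more.

(y-4t)(y+4t)(y^2+16t^2)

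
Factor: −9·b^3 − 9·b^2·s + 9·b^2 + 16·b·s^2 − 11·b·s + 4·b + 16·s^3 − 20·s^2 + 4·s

Group: 3·b·(−3·b^2 + b·s − b + 4·s^2 − s) + (4·s − 4)·(−3·b^2 + b·s − b + 4·s^2 − s); both groups contain (−3·b^2 + b·s − b + 4·s^2 − s), so (3·b + 4·s − 4) is a factor with cofactor −3·b^2 + b·s − b + 4·s^2 − s.
The cofactor groups again: −3·b^2 + b·s − b + 4·s^2 − s = −3·b·(b + s) + (4·s − 1)·(b + s); both groups contain (b + s), giving −(3·b − 4·s + 1)·(b + s).

−(3·b + 4·s − 4)·(3·b − 4·s + 1)·(b + s)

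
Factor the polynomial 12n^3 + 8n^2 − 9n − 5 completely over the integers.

Testing divisors of the constant over divisors of the leading coefficient, n = 5/6 is a root, so (6n − 5) is a factor; dividing leaves 2n^2 + 3n + 1.
The remaining quadratic factors as (2n + 1)(n + 1).

(2n + 1)(6n − 5)(n + 1)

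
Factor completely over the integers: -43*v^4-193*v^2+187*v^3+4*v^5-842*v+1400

(4*v-7)*(v+2)*(v-4)*(v^2-7*v+25)

Testing divisors of the constant over divisors of the leading coefficient, v = 4 is a root, so (v-4) divides it; the quotient is 4*v^4-27*v^3+79*v^2+123*v-350.
Then v = 7/4 is a root, so (4*v-7) is a factor; dividing leaves v^3-5*v^2+11*v+50.
Then v = -2 is a root, giving the factor (v+2) and quotient v^2-7*v+25.
The quadratic v^2-7*v+25 has discriminant -51 < 0 and is irreducible over ℤ.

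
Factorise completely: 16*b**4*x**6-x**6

Factor out x**6 first: what remains is 16*b**4-1.
Recognize a difference of squares with the parts 4*b**2 and 1.
4*b**2-1 is again a difference of squares: (2*b-1)*(2*b+1).

x**6*(2*b+1)*(2*b-1)*(4*b**2+1)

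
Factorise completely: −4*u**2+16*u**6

4*u**2*(2*u**2+1)*(2*u**2−1)

Every term has a factor of 4*u**2; factoring it out leaves 4*u**4−1.
Recognize a difference of squares with the parts 2*u**2 and 1.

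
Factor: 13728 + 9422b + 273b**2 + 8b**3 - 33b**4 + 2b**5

Trying the rational-root candidates, b = 13 is a root, so (b - 13) divides it; the quotient is 2b**4 - 7b**3 - 83b**2 - 806b - 1056.
Next, b = -3/2 is a root, so (2b + 3) divides it; the quotient is b**3 - 5b**2 - 34b - 352.
Next, b = 11 is a root, so (b - 11) is a factor; dividing leaves b**2 + 6b + 32.
The quadratic b**2 + 6b + 32 has discriminant -92 < 0 and is irreducible over ℤ.

(2b + 3)(b - 11)(b - 13)(b**2 + 6b + 32)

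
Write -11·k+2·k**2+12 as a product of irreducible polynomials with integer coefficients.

Need a pair with product 2·12 = 24 and sum -11: that's -3 and -8.
Split the middle term: 2·k**2-3·k - 8·k+12 = k·(2·k-3) - 4·(2·k-3).

(2·k-3)·(k-4)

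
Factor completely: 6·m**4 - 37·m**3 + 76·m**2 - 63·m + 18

By the rational root theorem, m = 2/3 is a root, so (3·m - 2) is a factor; dividing leaves 2·m**3 - 11·m**2 + 18·m - 9.
Continuing, m = 3 is a root, so (m - 3) is a factor; dividing leaves 2·m**2 - 5·m + 3.
The remaining quadratic factors as (m - 1)(2·m - 3).

(2·m - 3)·(3·m - 2)·(m - 1)·(m - 3)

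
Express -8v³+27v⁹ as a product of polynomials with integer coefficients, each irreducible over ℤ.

v³(3v²-2)(9v⁴+6v²+4)

Pull out the common factor v³, leaving 27v⁶-8.
Recognize a difference of cubes with the parts 3v² and 2.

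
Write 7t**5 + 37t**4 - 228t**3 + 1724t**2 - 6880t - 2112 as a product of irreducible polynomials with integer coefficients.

Testing divisors of the constant over divisors of the leading coefficient, t = 4 is a root, so (t - 4) divides it; the quotient is 7t**4 + 65t**3 + 32t**2 + 1852t + 528.
Next, t = -11 is a root, giving the factor (t + 11) and quotient 7t**3 - 12t**2 + 164t + 48.
Continuing, t = -2/7 is a root, so (7t + 2) divides it; the quotient is t**2 - 2t + 24.
The quadratic t**2 - 2t + 24 has discriminant -92 < 0 and is irreducible over ℤ.

(7t + 2)(t + 11)(t - 4)(t**2 - 2t + 24)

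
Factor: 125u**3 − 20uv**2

Pull out the common factor 5u; 25u**2 − 4v**2 is a difference of squares.

5u(5u + 2v)(5u − 2v)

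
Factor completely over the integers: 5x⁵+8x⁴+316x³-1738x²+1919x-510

(5x-2)(x-1)(x-3)(x²+6x+85)

Among the possible rational roots, x = 3 is a root, giving the factor (x-3) and quotient 5x⁴+23x³+385x²-583x+170.
Next, x = 1 is a root, giving the factor (x-1) and quotient 5x³+28x²+413x-170.
Then x = 2/5 is a root, giving the factor (5x-2) and quotient x²+6x+85.
The quadratic x²+6x+85 has discriminant -304 < 0 and is irreducible over ℤ.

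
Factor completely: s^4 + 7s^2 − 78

Substitute u = s^2 to get a quadratic in u, then factor.
s^2 − 6 is irreducible over ℤ (6 is not a perfect square).
s^2 + 13 is irreducible over ℤ (always positive, so no real roots).

(s^2 + 13)(s^2 − 6)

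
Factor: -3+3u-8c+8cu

Group as (8cu-8c) + (3u-3) = 8c(u-1) + 3(u-1).
Both groups share the factor (u-1).

(8c+3)(u-1)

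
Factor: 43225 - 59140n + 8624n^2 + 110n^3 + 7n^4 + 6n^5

(6n - 5)(n + 13)(n - 5)(n^2 - 6n + 133)

Testing divisors of the constant over divisors of the leading coefficient, n = -13 is a root, so (n + 13) is a factor; dividing leaves 6n^4 - 71n^3 + 1033n^2 - 4805n + 3325.
Continuing, n = 5/6 is a root, so (6n - 5) divides it; the quotient is n^3 - 11n^2 + 163n - 665.
Continuing, n = 5 is a root, giving the factor (n - 5) and quotient n^2 - 6n + 133.
The quadratic n^2 - 6n + 133 has discriminant -496 < 0 and is irreducible over ℤ.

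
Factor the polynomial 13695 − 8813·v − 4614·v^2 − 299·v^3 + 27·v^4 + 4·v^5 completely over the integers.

(4·v + 15)·(v − 1)·(v − 11)·(v^2 + 15·v + 83)

Testing divisors of the constant over divisors of the leading coefficient, v = 1 is a root, giving the factor (v − 1) and quotient 4·v^4 + 31·v^3 − 268·v^2 − 4882·v − 13695.
Then v = 11 is a root, giving the factor (v − 11) and quotient 4·v^3 + 75·v^2 + 557·v + 1245.
Continuing, v = −15/4 is a root, so (4·v + 15) divides it; the quotient is v^2 + 15·v + 83.
The quadratic v^2 + 15·v + 83 has discriminant −107 < 0 and is irreducible over ℤ.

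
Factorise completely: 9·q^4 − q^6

−q^4·(q + 3)·(q − 3)

Pull out the common factor q^4, leaving −q^2 + 9.
Recognize a difference of squares with the parts 3 and q.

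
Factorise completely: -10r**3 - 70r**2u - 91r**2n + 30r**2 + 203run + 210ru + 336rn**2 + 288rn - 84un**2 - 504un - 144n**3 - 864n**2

Group: r(-10r**2 + 29rn + 30r - 12n**2 - 72n) + (7u + 12n)(-10r**2 + 29rn + 30r - 12n**2 - 72n); both groups contain (-10r**2 + 29rn + 30r - 12n**2 - 72n), so (r + 7u + 12n) is a factor with cofactor -10r**2 + 29rn + 30r - 12n**2 - 72n.
The cofactor groups again: -10r**2 + 29rn + 30r - 12n**2 - 72n = -5r(2r - n - 6) + 12n(2r - n - 6); both groups contain (2r - n - 6), giving -(5r - 12n)(2r - n - 6).

-(5r - 12n)(2r - n - 6)(r + 7u + 12n)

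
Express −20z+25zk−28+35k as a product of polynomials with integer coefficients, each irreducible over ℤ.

Group as (25zk−20z) + (35k−28) = 5z(5k−4) + 7(5k−4).
Both groups share the factor (5k−4).

(5k−4)(5z+7)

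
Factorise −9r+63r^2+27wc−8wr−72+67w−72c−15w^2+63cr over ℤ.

Group: −3w(5w−9c−9r−9) + (−7r+8)(5w−9c−9r−9); both groups contain (5w−9c−9r−9).

−(5w−9c−9r−9)(3w+7r−8)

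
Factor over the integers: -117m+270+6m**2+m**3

By the rational root theorem, m = -15 is a root, giving the factor (m+15) and quotient m**2-9m+18.
The remaining quadratic factors as (m-6)(m-3).

(m+15)(m-3)(m-6)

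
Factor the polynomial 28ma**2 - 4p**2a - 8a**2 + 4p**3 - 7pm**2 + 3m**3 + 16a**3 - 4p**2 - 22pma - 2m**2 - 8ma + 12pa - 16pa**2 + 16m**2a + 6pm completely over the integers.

Group: 2p(2p**2 + pm - 2p - 3m**2 - 10ma + 2m - 8a**2 + 4a) + (-m - 2a)(2p**2 + pm - 2p - 3m**2 - 10ma + 2m - 8a**2 + 4a); both groups contain (2p**2 + pm - 2p - 3m**2 - 10ma + 2m - 8a**2 + 4a), so (2p - m - 2a) is a factor with cofactor 2p**2 + pm - 2p - 3m**2 - 10ma + 2m - 8a**2 + 4a.
The cofactor groups again: 2p**2 + pm - 2p - 3m**2 - 10ma + 2m - 8a**2 + 4a = 2p(p - m - 2a) + (3m + 4a - 2)(p - m - 2a); both groups contain (p - m - 2a), giving (2p + 3m + 4a - 2)(p - m - 2a).

(2p - m - 2a)(p - m - 2a)(2p + 3m + 4a - 2)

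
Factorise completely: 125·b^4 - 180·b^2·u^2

Every term has a factor of 5·b^2. Then 25·b^2 - 36·u^2 = (5·b)² − (6·u)².

5·b^2·(5·b + 6·u)·(5·b - 6·u)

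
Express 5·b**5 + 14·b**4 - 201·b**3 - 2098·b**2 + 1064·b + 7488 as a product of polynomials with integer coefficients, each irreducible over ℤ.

(5·b + 9)·(b - 2)·(b - 8)·(b**2 + 11·b + 52)

By the rational root theorem, b = 8 is a root, so (b - 8) divides it; the quotient is 5·b**4 + 54·b**3 + 231·b**2 - 250·b - 936.
Then b = 2 is a root, giving the factor (b - 2) and quotient 5·b**3 + 64·b**2 + 359·b + 468.
Continuing, b = -9/5 is a root, giving the factor (5·b + 9) and quotient b**2 + 11·b + 52.
The quadratic b**2 + 11·b + 52 has discriminant -87 < 0 and is irreducible over ℤ.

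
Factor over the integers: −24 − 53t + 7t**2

Need a pair with product 7·(−24) = −168 and sum −53: that's 3 and −56.
Split the middle term: 7t**2 + 3t − 56t − 24 = t(7t + 3) − 8(7t + 3).

(7t + 3)(t − 8)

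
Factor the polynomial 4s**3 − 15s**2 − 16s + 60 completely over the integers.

Group as (4s**3 − 16s) + (−15s**2 + 60) = 4s(s**2 − 4) − 15(s**2 − 4).
Both groups share the factor (s**2 − 4).

(4s − 15)(s + 2)(s − 2)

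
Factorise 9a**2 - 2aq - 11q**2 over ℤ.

(9a - 11q)(a + q)

Group: 9a(a + q) - 11q(a + q); both groups contain (a + q).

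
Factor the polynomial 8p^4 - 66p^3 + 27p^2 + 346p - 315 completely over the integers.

(2p - 5)(4p + 9)(p - 1)(p - 7)

By the rational root theorem, p = -9/4 is a root, so (4p + 9) divides it; the quotient is 2p^3 - 21p^2 + 54p - 35.
Continuing, p = 5/2 is a root, so (2p - 5) divides it; the quotient is p^2 - 8p + 7.
The remaining quadratic factors as (p - 7)(p - 1).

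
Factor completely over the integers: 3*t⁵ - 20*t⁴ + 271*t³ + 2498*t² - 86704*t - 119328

Among the possible rational roots, t = -4/3 is a root, so (3*t + 4) is a factor; dividing leaves t⁴ - 8*t³ + 101*t² + 698*t - 29832.
Continuing, t = -11 is a root, giving the factor (t + 11) and quotient t³ - 19*t² + 310*t - 2712.
Continuing, t = 12 is a root, giving the factor (t - 12) and quotient t² - 7*t + 226.
The quadratic t² - 7*t + 226 has discriminant -855 < 0 and is irreducible over ℤ.

(3*t + 4)*(t + 11)*(t - 12)*(t² - 7*t + 226)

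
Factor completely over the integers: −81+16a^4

(2a+3)(2a−3)(4a^2+9)

(2a)⁴ − (3)⁴ = ((2a)² − (3)²)((2a)² + (3)²); the first factor splits again, the second (4a^2+9) is irreducible.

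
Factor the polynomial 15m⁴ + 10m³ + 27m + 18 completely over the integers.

Group as (15m⁴ + 27m) + (10m³ + 18) = 3m(5m³ + 9) + 2(5m³ + 9).
Both groups share the factor (5m³ + 9).

(3m + 2)(5m³ + 9)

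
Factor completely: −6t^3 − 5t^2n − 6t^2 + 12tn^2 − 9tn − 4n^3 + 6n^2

−(3t − 2n + 3)(2t − n)(t + 2n)

Group: 2t(−3t^2 − 4tn − 3t + 4n^2 − 6n) − n(−3t^2 − 4tn − 3t + 4n^2 − 6n); both groups contain (−3t^2 − 4tn − 3t + 4n^2 − 6n), so (2t − n) is a factor with cofactor −3t^2 − 4tn − 3t + 4n^2 − 6n.
The cofactor groups again: −3t^2 − 4tn − 3t + 4n^2 − 6n = −3t(t + 2n) + (2n − 3)(t + 2n); both groups contain (t + 2n), giving −(3t − 2n + 3)(t + 2n).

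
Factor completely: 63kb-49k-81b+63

Group as (63kb-49k) + (-81b+63) = 7k(9b-7) - 9(9b-7).
Both groups share the factor (9b-7).

(7k-9)(9b-7)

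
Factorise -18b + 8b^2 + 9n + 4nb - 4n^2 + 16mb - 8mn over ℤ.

Group: -n(8m + 4n + 4b - 9) + 2b(8m + 4n + 4b - 9); both groups contain (8m + 4n + 4b - 9).

-(n - 2b)(8m + 4n + 4b - 9)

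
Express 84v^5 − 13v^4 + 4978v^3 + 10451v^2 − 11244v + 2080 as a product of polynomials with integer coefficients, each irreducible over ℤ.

(3v + 8)(4v − 1)(7v − 4)(v^2 − 2v + 65)

Testing divisors of the constant over divisors of the leading coefficient, v = −8/3 is a root, giving the factor (3v + 8) and quotient 28v^4 − 79v^3 + 1870v^2 − 1503v + 260.
Continuing, v = 4/7 is a root, giving the factor (7v − 4) and quotient 4v^3 − 9v^2 + 262v − 65.
Next, v = 1/4 is a root, so (4v − 1) is a factor; dividing leaves v^2 − 2v + 65.
The quadratic v^2 − 2v + 65 has discriminant −256 < 0 and is irreducible over ℤ.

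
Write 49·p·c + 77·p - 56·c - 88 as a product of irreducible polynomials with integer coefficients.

(7·c + 11)·(7·p - 8)

Group as (49·p·c + 77·p) + (-56·c - 88) = 7·p·(7·c + 11) - 8·(7·c + 11).
Both groups share the factor (7·c + 11).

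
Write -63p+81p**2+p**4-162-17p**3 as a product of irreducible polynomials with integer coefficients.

(p+1)(p-3)(p-6)(p-9)

By the rational root theorem, p = 9 is a root, so (p-9) is a factor; dividing leaves p**3-8p**2+9p+18.
Then p = 3 is a root, giving the factor (p-3) and quotient p**2-5p-6.
The remaining quadratic factors as (p-6)(p+1).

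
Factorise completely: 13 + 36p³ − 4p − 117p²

(3p + 1)(3p − 1)(4p − 13)

Testing divisors of the constant over divisors of the leading coefficient, p = 13/4 is a root, so (4p − 13) divides it; the quotient is 9p² − 1.
The remaining quadratic factors as (3p − 1)(3p + 1).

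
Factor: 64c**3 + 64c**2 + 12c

4c(4c + 1)(4c + 3)

Pull out the common factor 4c, then factor the remaining trinomial.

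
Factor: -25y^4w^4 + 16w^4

-w^4(5y^2 + 4)(5y^2 - 4)

Every term has a factor of w^4; factoring it out leaves -25y^4 + 16.
Recognize a difference of squares with the parts 4 and 5y^2.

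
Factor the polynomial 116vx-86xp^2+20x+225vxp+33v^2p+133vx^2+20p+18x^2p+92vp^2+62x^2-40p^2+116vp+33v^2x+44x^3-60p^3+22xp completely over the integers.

(11v+4x-6p+2)(3v+11x+10p+10)(x+p)

Group: x(33v^2+133vx+92vp+116v+44x^2-26xp+62x-60p^2-40p+20) + p(33v^2+133vx+92vp+116v+44x^2-26xp+62x-60p^2-40p+20); both groups contain (33v^2+133vx+92vp+116v+44x^2-26xp+62x-60p^2-40p+20), so (x+p) is a factor with cofactor 33v^2+133vx+92vp+116v+44x^2-26xp+62x-60p^2-40p+20.
The cofactor groups again: 33v^2+133vx+92vp+116v+44x^2-26xp+62x-60p^2-40p+20 = 3v(11v+4x-6p+2) + (11x+10p+10)(11v+4x-6p+2); both groups contain (11v+4x-6p+2), giving (3v+11x+10p+10)(11v+4x-6p+2).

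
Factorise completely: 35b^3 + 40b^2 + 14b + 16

Group as (35b^3 + 14b) + (40b^2 + 16) = 7b(5b^2 + 2) + 8(5b^2 + 2).
Both groups share the factor (5b^2 + 2).

(7b + 8)(5b^2 + 2)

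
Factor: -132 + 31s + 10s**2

Need a pair with product 10·(-132) = -1320 and sum 31: that's -24 and 55.
Split the middle term: 10s**2 - 24s + 55s - 132 = 2s(5s - 12) + 11(5s - 12).

(2s + 11)(5s - 12)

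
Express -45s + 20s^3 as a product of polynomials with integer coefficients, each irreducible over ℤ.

5s(2s + 3)(2s - 3)

Pull out the common factor 5s; 4s^2 - 9 is a difference of squares.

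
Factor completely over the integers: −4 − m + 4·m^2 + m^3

By the rational root theorem, m = −1 is a root, so (m + 1) divides it; the quotient is m^2 + 3·m − 4.
The remaining quadratic factors as (m − 1)(m + 4).

(m + 1)·(m + 4)·(m − 1)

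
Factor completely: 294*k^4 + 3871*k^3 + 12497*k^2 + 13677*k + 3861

Among the possible rational roots, k = -9 is a root, so (k + 9) is a factor; dividing leaves 294*k^3 + 1225*k^2 + 1472*k + 429.
Next, k = -3/7 is a root, so (7*k + 3) is a factor; dividing leaves 42*k^2 + 157*k + 143.
The remaining quadratic factors as (7*k + 11)(6*k + 13).

(6*k + 13)*(7*k + 11)*(7*k + 3)*(k + 9)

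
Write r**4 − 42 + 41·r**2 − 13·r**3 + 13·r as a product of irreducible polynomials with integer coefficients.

(r + 1)·(r − 1)·(r − 6)·(r − 7)

Testing divisors of the constant over divisors of the leading coefficient, r = 6 is a root, so (r − 6) is a factor; dividing leaves r**3 − 7·r**2 − r + 7.
Then r = 1 is a root, so (r − 1) divides it; the quotient is r**2 − 6·r − 7.
The remaining quadratic factors as (r + 1)(r − 7).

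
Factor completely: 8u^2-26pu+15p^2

Group: 5p(3p-4u) - 2u(3p-4u); both groups contain (3p-4u).

(3p-4u)(5p-2u)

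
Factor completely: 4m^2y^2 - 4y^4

4y^2(m + y)(m - y)

Pull out the common factor 4y^2; m^2 - y^2 is a difference of squares.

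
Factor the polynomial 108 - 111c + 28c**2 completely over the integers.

(4c - 9)(7c - 12)

Need a pair with product 28·108 = 3024 and sum -111: that's -63 and -48.
Split the middle term: 28c**2 - 63c - 48c + 108 = 7c(4c - 9) - 12(4c - 9).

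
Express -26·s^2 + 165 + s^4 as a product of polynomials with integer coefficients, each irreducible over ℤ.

Substitute u = s^2 to get a quadratic in u, then factor.
s^2 - 15 is irreducible over ℤ (15 is not a perfect square).
s^2 - 11 is irreducible over ℤ (11 is not a perfect square).

(s^2 - 11)·(s^2 - 15)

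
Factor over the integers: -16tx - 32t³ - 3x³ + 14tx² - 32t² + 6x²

-(2t - x + 2)(4t + 3x)(4t - x)

Group: 2t(-16t² - 8tx + 3x²) + (-x + 2)(-16t² - 8tx + 3x²); both groups contain (-16t² - 8tx + 3x²), so (2t - x + 2) is a factor with cofactor -16t² - 8tx + 3x².
The cofactor groups again: -16t² - 8tx + 3x² = -4t(4t + 3x) + x(4t + 3x); both groups contain (4t + 3x), giving -(4t - x)(4t + 3x).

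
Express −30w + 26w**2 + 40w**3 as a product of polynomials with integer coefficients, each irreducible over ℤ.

2w(4w + 5)(5w − 3)

Pull out the common factor 2w, then factor the remaining trinomial.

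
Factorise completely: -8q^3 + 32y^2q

Factor out 8q, leaving 4y^2 - q^2, which is a difference of two squares.

8q(2y - q)(2y + q)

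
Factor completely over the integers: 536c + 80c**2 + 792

Pull out the common factor 8, then factor the remaining trinomial.

8(2c + 9)(5c + 11)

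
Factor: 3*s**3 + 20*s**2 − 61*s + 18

Among the possible rational roots, s = −9 is a root, so (s + 9) divides it; the quotient is 3*s**2 − 7*s + 2.
The remaining quadratic factors as (3*s − 1)(s − 2).

(3*s − 1)*(s + 9)*(s − 2)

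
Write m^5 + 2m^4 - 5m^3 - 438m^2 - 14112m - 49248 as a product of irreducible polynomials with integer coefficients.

Among the possible rational roots, m = -4 is a root, so (m + 4) divides it; the quotient is m^4 - 2m^3 + 3m^2 - 450m - 12312.
Next, m = -9 is a root, giving the factor (m + 9) and quotient m^3 - 11m^2 + 102m - 1368.
Then m = 12 is a root, giving the factor (m - 12) and quotient m^2 + m + 114.
The quadratic m^2 + m + 114 has discriminant -455 < 0 and is irreducible over ℤ.

(m + 4)(m + 9)(m - 12)(m^2 + m + 114)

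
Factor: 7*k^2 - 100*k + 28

(7*k - 2)*(k - 14)

Need a pair with product 7·28 = 196 and sum -100: that's -2 and -98.
Split the middle term: 7*k^2 - 2*k - 98*k + 28 = k*(7*k - 2) - 14*(7*k - 2).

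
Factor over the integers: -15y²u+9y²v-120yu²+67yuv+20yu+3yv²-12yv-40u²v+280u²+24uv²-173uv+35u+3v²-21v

-(5u-3v)(y+8u+1)(3y+v-7)

Group: y(-15yu+9yv-5uv+35u+3v²-21v) + (8u+1)(-15yu+9yv-5uv+35u+3v²-21v); both groups contain (-15yu+9yv-5uv+35u+3v²-21v), so (y+8u+1) is a factor with cofactor -15yu+9yv-5uv+35u+3v²-21v.
The cofactor groups again: -15yu+9yv-5uv+35u+3v²-21v = -3y(5u-3v) + (-v+7)(5u-3v); both groups contain (5u-3v), giving -(3y+v-7)(5u-3v).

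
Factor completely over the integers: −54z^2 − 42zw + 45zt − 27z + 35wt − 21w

Group: −6z(9z + 7w) + (5t − 3)(9z + 7w); both groups contain (9z + 7w).

−(6z − 5t + 3)(9z + 7w)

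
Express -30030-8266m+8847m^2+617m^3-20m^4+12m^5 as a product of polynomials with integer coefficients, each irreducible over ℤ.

Among the possible rational roots, m = -3/2 is a root, so (2m+3) divides it; the quotient is 6m^4-19m^3+337m^2+3918m-10010.
Continuing, m = -7 is a root, so (m+7) is a factor; dividing leaves 6m^3-61m^2+764m-1430.
Continuing, m = 13/6 is a root, so (6m-13) is a factor; dividing leaves m^2-8m+110.
The quadratic m^2-8m+110 has discriminant -376 < 0 and is irreducible over ℤ.

(2m+3)(6m-13)(m+7)(m^2-8m+110)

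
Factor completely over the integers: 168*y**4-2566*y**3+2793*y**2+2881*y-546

(4*y+3)*(6*y-1)*(7*y-13)*(y-14)

Testing divisors of the constant over divisors of the leading coefficient, y = 14 is a root, so (y-14) is a factor; dividing leaves 168*y**3-214*y**2-203*y+39.
Next, y = -3/4 is a root, so (4*y+3) is a factor; dividing leaves 42*y**2-85*y+13.
The remaining quadratic factors as (6*y-1)(7*y-13).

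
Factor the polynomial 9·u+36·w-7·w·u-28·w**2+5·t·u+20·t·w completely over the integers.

(5·t-7·w+9)·(4·w+u)

Group: 5·t·(4·w+u) + (-7·w+9)·(4·w+u); both groups contain (4·w+u).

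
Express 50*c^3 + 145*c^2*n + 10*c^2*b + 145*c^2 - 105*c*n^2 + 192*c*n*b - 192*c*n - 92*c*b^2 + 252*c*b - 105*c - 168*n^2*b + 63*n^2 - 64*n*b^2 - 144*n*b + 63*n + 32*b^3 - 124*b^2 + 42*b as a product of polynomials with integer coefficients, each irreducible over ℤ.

(2*c + 7*n - 2*b + 7)*(5*c - 3*n - 2*b)*(5*c + 8*b - 3)

Group: 2*c*(25*c^2 - 15*c*n + 30*c*b - 15*c - 24*n*b + 9*n - 16*b^2 + 6*b) + (7*n - 2*b + 7)*(25*c^2 - 15*c*n + 30*c*b - 15*c - 24*n*b + 9*n - 16*b^2 + 6*b); both groups contain (25*c^2 - 15*c*n + 30*c*b - 15*c - 24*n*b + 9*n - 16*b^2 + 6*b), so (2*c + 7*n - 2*b + 7) is a factor with cofactor 25*c^2 - 15*c*n + 30*c*b - 15*c - 24*n*b + 9*n - 16*b^2 + 6*b.
The cofactor groups again: 25*c^2 - 15*c*n + 30*c*b - 15*c - 24*n*b + 9*n - 16*b^2 + 6*b = 5*c*(5*c - 3*n - 2*b) + (8*b - 3)*(5*c - 3*n - 2*b); both groups contain (5*c - 3*n - 2*b), giving (5*c + 8*b - 3)*(5*c - 3*n - 2*b).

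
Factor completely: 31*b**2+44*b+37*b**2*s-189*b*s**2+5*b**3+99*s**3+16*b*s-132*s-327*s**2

(5*b-3*s+11)*(b+11*s+4)*(b-3*s)

Group: 5*b*(b**2+8*b*s+4*b-33*s**2-12*s) + (-3*s+11)*(b**2+8*b*s+4*b-33*s**2-12*s); both groups contain (b**2+8*b*s+4*b-33*s**2-12*s), so (5*b-3*s+11) is a factor with cofactor b**2+8*b*s+4*b-33*s**2-12*s.
The cofactor groups again: b**2+8*b*s+4*b-33*s**2-12*s = b*(b+11*s+4) - 3*s*(b+11*s+4); both groups contain (b+11*s+4), giving (b-3*s)*(b+11*s+4).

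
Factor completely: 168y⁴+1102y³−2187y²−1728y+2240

By the rational root theorem, y = 5/6 is a root, so (6y−5) divides it; the quotient is 28y³+207y²−192y−448.
Continuing, y = −8/7 is a root, so (7y+8) is a factor; dividing leaves 4y²+25y−56.
The remaining quadratic factors as (y+8)(4y−7).

(4y−7)(6y−5)(7y+8)(y+8)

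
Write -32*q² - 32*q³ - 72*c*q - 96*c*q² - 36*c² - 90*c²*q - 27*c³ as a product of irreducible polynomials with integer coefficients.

Group: 3*c*(-9*c² - 18*c*q - 8*q²) + (4*q + 4)*(-9*c² - 18*c*q - 8*q²); both groups contain (-9*c² - 18*c*q - 8*q²), so (3*c + 4*q + 4) is a factor with cofactor -9*c² - 18*c*q - 8*q².
The cofactor groups again: -9*c² - 18*c*q - 8*q² = -3*c*(3*c + 4*q) - 2*q*(3*c + 4*q); both groups contain (3*c + 4*q), giving -(3*c + 2*q)*(3*c + 4*q).

-(3*c + 2*q)*(3*c + 4*q)*(3*c + 4*q + 4)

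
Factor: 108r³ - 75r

Pull out the common factor 3r; 36r² - 25 is a difference of squares.

3r(6r + 5)(6r - 5)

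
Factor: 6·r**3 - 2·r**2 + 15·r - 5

Group as (6·r**3 + 15·r) + (-2·r**2 - 5) = 3·r·(2·r**2 + 5) - (2·r**2 + 5).
Both groups share the factor (2·r**2 + 5).

(3·r - 1)·(2·r**2 + 5)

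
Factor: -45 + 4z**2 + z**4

Substitute u = z**2 to get a quadratic in u, then factor.
z**2 + 9 is irreducible over ℤ (sum of squares).
z**2 - 5 is irreducible over ℤ (5 is not a perfect square).

(z**2 + 9)(z**2 - 5)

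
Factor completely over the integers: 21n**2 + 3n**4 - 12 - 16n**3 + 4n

(3n + 2)(n - 1)(n - 2)(n - 3)

Among the possible rational roots, n = 3 is a root, so (n - 3) divides it; the quotient is 3n**3 - 7n**2 + 4.
Continuing, n = -2/3 is a root, giving the factor (3n + 2) and quotient n**2 - 3n + 2.
The remaining quadratic factors as (n - 1)(n - 2).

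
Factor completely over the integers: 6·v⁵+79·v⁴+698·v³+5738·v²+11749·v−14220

Trying the rational-root candidates, v = −4 is a root, so (v+4) divides it; the quotient is 6·v⁴+55·v³+478·v²+3826·v−3555.
Continuing, v = −9 is a root, so (v+9) is a factor; dividing leaves 6·v³+v²+469·v−395.
Continuing, v = 5/6 is a root, so (6·v−5) is a factor; dividing leaves v²+v+79.
The quadratic v²+v+79 has discriminant −315 < 0 and is irreducible over ℤ.

(6·v−5)·(v+4)·(v+9)·(v²+v+79)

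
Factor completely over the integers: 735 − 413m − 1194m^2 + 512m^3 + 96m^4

(4m − 3)(4m − 7)(6m + 5)(m + 7)

Among the possible rational roots, m = −5/6 is a root, so (6m + 5) is a factor; dividing leaves 16m^3 + 72m^2 − 259m + 147.
Next, m = 7/4 is a root, so (4m − 7) divides it; the quotient is 4m^2 + 25m − 21.
The remaining quadratic factors as (4m − 3)(m + 7).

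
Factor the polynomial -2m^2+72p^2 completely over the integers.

Every term has a factor of 2. Then 36p^2-m^2 = (6p)² − (m)².

2(6p-m)(6p+m)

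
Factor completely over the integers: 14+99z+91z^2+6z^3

(6z+1)(z+1)(z+14)

Trying the rational-root candidates, z = −14 is a root, so (z+14) is a factor; dividing leaves 6z^2+7z+1.
The remaining quadratic factors as (z+1)(6z+1).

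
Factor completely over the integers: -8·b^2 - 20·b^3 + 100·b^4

4·b^2·(5·b + 1)·(5·b - 2)

Pull out the common factor 4·b^2, then factor the remaining trinomial.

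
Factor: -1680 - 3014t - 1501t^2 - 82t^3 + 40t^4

Among the possible rational roots, t = -7/2 is a root, so (2t + 7) is a factor; dividing leaves 20t^3 - 111t^2 - 362t - 240.
Then t = 8 is a root, so (t - 8) is a factor; dividing leaves 20t^2 + 49t + 30.
The remaining quadratic factors as (5t + 6)(4t + 5).

(2t + 7)(4t + 5)(5t + 6)(t - 8)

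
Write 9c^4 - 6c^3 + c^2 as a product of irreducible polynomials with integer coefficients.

Pull out the common factor c^2, leaving 9c^2 - 6c + 1.
Recognize a perfect-square trinomial with the parts 3c and 1.

c^2(3c - 1)^2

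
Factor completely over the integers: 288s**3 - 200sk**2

Factor out 8s, leaving 36s**2 - 25k**2, which is a difference of two squares.

8s(6s - 5k)(6s + 5k)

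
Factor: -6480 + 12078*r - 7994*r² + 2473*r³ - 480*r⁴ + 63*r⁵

(3*r - 5)*(3*r - 8)*(7*r - 9)*(r² - 2*r + 18)

By the rational root theorem, r = 8/3 is a root, so (3*r - 8) is a factor; dividing leaves 21*r⁴ - 104*r³ + 547*r² - 1206*r + 810.
Continuing, r = 5/3 is a root, so (3*r - 5) divides it; the quotient is 7*r³ - 23*r² + 144*r - 162.
Continuing, r = 9/7 is a root, so (7*r - 9) divides it; the quotient is r² - 2*r + 18.
The quadratic r² - 2*r + 18 has discriminant -68 < 0 and is irreducible over ℤ.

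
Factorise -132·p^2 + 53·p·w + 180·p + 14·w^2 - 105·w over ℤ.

-(11·p + 2·w - 15)·(12·p - 7·w)

Group: -11·p·(12·p - 7·w) + (-2·w + 15)·(12·p - 7·w); both groups contain (12·p - 7·w).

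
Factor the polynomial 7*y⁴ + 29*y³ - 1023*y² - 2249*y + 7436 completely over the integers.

(7*y - 13)*(y + 13)*(y + 4)*(y - 11)

Trying the rational-root candidates, y = -13 is a root, so (y + 13) divides it; the quotient is 7*y³ - 62*y² - 217*y + 572.
Continuing, y = 13/7 is a root, so (7*y - 13) divides it; the quotient is y² - 7*y - 44.
The remaining quadratic factors as (y - 11)(y + 4).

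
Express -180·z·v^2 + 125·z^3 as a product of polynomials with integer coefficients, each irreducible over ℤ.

Factor out 5·z, leaving 25·z^2 - 36·v^2, which is a difference of two squares.

5·z·(5·z - 6·v)·(5·z + 6·v)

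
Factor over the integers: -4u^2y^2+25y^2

-y^2(2u+5)(2u-5)

Factor out y^2 first: what remains is -4u^2+25.
Recognize a difference of squares with the parts 5 and 2u.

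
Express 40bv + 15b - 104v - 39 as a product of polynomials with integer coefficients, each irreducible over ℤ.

Group as (40bv + 15b) + (-104v - 39) = 5b(8v + 3) - 13(8v + 3).
Both groups share the factor (8v + 3).

(5b - 13)(8v + 3)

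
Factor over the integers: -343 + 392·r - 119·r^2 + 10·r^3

(2·r - 7)·(5·r - 7)·(r - 7)

Testing divisors of the constant over divisors of the leading coefficient, r = 7/2 is a root, giving the factor (2·r - 7) and quotient 5·r^2 - 42·r + 49.
The remaining quadratic factors as (r - 7)(5·r - 7).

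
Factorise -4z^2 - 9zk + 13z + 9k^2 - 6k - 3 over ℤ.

Group: -4z(z + 3k - 3) + (3k + 1)(z + 3k - 3); both groups contain (z + 3k - 3).

-(4z - 3k - 1)(z + 3k - 3)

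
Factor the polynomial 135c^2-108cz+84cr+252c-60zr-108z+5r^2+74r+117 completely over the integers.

(15c-12z+r+13)(9c+5r+9)

Group: 9c(15c-12z+r+13) + (5r+9)(15c-12z+r+13); both groups contain (15c-12z+r+13).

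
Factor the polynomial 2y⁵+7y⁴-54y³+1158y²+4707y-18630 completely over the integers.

(2y-5)(y+6)(y+9)(y²-9y+69)

Among the possible rational roots, y = -6 is a root, giving the factor (y+6) and quotient 2y⁴-5y³-24y²+1302y-3105.
Continuing, y = -9 is a root, so (y+9) is a factor; dividing leaves 2y³-23y²+183y-345.
Next, y = 5/2 is a root, so (2y-5) divides it; the quotient is y²-9y+69.
The quadratic y²-9y+69 has discriminant -195 < 0 and is irreducible over ℤ.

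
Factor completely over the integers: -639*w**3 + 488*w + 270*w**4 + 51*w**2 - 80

By the rational root theorem, w = 1/6 is a root, so (6*w - 1) divides it; the quotient is 45*w**3 - 99*w**2 - 8*w + 80.
Next, w = 5/3 is a root, giving the factor (3*w - 5) and quotient 15*w**2 - 8*w - 16.
The remaining quadratic factors as (3*w - 4)(5*w + 4).

(3*w - 4)*(3*w - 5)*(5*w + 4)*(6*w - 1)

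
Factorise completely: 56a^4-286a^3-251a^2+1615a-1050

(2a+5)(4a-7)(7a-6)(a-5)

Trying the rational-root candidates, a = 5 is a root, so (a-5) is a factor; dividing leaves 56a^3-6a^2-281a+210.
Next, a = -5/2 is a root, so (2a+5) divides it; the quotient is 28a^2-73a+42.
The remaining quadratic factors as (4a-7)(7a-6).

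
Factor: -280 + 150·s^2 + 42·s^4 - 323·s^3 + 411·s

Testing divisors of the constant over divisors of the leading coefficient, s = 5/6 is a root, so (6·s - 5) is a factor; dividing leaves 7·s^3 - 48·s^2 - 15·s + 56.
Then s = -8/7 is a root, so (7·s + 8) divides it; the quotient is s^2 - 8·s + 7.
The remaining quadratic factors as (s - 1)(s - 7).

(6·s - 5)·(7·s + 8)·(s - 1)·(s - 7)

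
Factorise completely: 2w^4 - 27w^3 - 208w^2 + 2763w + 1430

Trying the rational-root candidates, w = 13 is a root, giving the factor (w - 13) and quotient 2w^3 - w^2 - 221w - 110.
Then w = 11 is a root, so (w - 11) is a factor; dividing leaves 2w^2 + 21w + 10.
The remaining quadratic factors as (w + 10)(2w + 1).

(2w + 1)(w + 10)(w - 11)(w - 13)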